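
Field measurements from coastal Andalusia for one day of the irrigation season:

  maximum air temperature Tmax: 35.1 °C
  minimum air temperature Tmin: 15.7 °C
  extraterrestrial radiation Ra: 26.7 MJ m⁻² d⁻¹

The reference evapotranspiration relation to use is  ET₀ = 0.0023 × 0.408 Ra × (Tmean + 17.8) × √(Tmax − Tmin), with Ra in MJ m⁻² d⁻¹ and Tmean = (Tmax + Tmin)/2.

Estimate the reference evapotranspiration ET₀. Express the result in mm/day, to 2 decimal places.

4.77 mm/day

Tmean = (35.1 + 15.7)/2 = 25.40 °C
0.408 Ra = 0.408 × 26.7 = 10.8936 mm/d equivalent
ET₀ = 0.0023 × 10.8936 × (25.40 + 17.8) × √19.4 = 0.0023 × 10.8936 × 43.20 × 4.4045 = 4.7674 mm/d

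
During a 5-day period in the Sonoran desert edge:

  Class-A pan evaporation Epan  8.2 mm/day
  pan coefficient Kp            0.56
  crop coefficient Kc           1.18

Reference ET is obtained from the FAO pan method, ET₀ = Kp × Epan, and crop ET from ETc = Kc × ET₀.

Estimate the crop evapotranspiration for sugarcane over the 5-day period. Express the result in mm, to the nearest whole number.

ET₀ = 0.56 × 8.2 = 4.5920 mm/d
ETc = Kc × ET₀ = 1.18 × 4.5920 = 5.4186 mm/d
Over 5 days: 5.4186 × 5 = 27.093 mm

27 mm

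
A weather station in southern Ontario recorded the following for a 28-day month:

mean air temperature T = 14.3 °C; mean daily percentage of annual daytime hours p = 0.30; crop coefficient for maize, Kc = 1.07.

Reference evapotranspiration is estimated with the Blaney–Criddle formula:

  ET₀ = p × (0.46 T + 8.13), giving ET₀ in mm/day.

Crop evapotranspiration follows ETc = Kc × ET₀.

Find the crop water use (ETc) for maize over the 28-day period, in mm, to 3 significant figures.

132 mm

ET₀ = 0.30 × (0.46 × 14.3 + 8.13) = 0.30 × 14.708 = 4.4124 mm/d
ETc = Kc × ET₀ = 1.07 × 4.4124 = 4.7213 mm/d
Over 28 days: 4.7213 × 28 = 132.196 mm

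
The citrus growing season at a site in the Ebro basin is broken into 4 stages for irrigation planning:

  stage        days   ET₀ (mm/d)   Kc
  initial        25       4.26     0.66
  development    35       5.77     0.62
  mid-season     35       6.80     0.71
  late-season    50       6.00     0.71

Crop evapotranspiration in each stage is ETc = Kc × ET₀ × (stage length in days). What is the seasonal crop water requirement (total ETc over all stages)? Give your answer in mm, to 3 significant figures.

577 mm

initial: 0.66 × 4.26 × 25 = 70.29 mm
development: 0.62 × 5.77 × 35 = 125.21 mm
mid-season: 0.71 × 6.80 × 35 = 168.98 mm
late-season: 0.71 × 6.00 × 50 = 213.00 mm
Seasonal total = 577.48 mm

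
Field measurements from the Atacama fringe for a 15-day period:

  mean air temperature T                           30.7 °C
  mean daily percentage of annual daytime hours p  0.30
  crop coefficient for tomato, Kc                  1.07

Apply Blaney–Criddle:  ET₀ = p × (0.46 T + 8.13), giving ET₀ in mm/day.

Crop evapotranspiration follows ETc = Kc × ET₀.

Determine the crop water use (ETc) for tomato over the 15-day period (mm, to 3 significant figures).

107 mm

ET₀ = 0.30 × (0.46 × 30.7 + 8.13) = 0.30 × 22.252 = 6.6756 mm/d
ETc = Kc × ET₀ = 1.07 × 6.6756 = 7.1429 mm/d
Over 15 days: 7.1429 × 15 = 107.144 mm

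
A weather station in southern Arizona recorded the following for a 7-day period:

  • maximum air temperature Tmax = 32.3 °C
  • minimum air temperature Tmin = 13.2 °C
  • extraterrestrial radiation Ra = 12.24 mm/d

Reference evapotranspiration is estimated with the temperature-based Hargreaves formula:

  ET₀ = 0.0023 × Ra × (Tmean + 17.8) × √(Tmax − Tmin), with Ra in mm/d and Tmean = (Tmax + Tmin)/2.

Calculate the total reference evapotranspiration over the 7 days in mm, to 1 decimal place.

Tmean = (32.3 + 13.2)/2 = 22.75 °C
ET₀ = 0.0023 × 12.24 × (22.75 + 17.8) × √19.1 = 0.0023 × 12.24 × 40.55 × 4.3704 = 4.9891 mm/d
Over 7 days: 4.9891 × 7 = 34.924 mm

34.9 mm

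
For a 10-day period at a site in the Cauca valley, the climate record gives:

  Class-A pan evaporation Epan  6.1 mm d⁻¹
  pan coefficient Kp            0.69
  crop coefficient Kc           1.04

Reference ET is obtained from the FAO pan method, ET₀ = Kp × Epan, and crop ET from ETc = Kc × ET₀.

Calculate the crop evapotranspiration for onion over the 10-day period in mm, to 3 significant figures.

ET₀ = 0.69 × 6.1 = 4.2090 mm/d
ETc = Kc × ET₀ = 1.04 × 4.2090 = 4.3774 mm/d
Over 10 days: 4.3774 × 10 = 43.774 mm

43.8 mm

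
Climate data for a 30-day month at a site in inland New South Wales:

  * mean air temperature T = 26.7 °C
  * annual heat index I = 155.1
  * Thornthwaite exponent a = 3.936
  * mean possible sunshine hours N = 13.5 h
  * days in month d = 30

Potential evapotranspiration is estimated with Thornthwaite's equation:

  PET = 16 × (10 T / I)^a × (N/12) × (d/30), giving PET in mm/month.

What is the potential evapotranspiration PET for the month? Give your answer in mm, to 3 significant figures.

153 mm

10T/I = 10 × 26.7 / 155.1 = 1.7215
(10T/I)^a = 1.7215^3.936 = 8.4826
Uncorrected PET = 16 × 8.4826 = 135.722 mm
Correction = (N/12)(d/30) = (13.5/12)(30/30) = 1.1250
PET = 135.722 × 1.1250 = 152.687 mm/month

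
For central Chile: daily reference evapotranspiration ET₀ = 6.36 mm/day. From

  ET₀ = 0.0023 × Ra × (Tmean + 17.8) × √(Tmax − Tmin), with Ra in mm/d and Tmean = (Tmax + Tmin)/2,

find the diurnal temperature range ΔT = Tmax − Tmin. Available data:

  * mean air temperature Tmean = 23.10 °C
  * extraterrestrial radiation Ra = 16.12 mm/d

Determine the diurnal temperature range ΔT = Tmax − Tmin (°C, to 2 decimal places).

√ΔT = ET₀ / [0.0023 × Ra × (Tmean+17.8)] = 6.36 / (0.0023 × 16.12 × 40.90) = 4.1941
ΔT = 4.1941² = 17.590 °C

17.59 °C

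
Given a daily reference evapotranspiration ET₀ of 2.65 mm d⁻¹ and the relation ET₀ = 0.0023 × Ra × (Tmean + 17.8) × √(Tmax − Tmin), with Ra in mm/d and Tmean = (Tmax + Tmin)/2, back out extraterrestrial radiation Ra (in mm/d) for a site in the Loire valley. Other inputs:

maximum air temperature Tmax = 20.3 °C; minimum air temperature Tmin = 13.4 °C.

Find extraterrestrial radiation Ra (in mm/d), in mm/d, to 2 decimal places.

12.66 mm/d

Tmean = 16.85 °C; √ΔT = 2.6268
Ra = ET₀ / [0.0023 × (Tmean+17.8) × √ΔT] = 2.65 / (0.0023 × 34.65 × 2.6268) = 12.659 mm/d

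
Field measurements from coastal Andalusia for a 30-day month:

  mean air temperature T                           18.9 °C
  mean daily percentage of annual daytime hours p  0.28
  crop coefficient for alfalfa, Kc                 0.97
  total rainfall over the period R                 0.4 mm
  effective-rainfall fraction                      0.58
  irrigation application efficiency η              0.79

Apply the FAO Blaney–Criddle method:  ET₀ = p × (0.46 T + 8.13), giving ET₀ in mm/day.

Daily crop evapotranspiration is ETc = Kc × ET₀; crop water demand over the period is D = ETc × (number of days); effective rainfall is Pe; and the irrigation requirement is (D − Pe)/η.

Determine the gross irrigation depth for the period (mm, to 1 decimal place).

173.2 mm

ET₀ = 0.28 × (0.46 × 18.9 + 8.13) = 0.28 × 16.824 = 4.7107 mm/d
ETc = Kc × ET₀ = 0.97 × 4.7107 = 4.5694 mm/d
Crop demand D = ETc × 30 d = 4.5694 × 30 = 137.082 mm
Pe = 0.58 × 0.4 = 0.232 mm
D − Pe = 137.082 − 0.232 = 136.850 mm
Gross irrigation = 136.850 / 0.79 = 173.228 mm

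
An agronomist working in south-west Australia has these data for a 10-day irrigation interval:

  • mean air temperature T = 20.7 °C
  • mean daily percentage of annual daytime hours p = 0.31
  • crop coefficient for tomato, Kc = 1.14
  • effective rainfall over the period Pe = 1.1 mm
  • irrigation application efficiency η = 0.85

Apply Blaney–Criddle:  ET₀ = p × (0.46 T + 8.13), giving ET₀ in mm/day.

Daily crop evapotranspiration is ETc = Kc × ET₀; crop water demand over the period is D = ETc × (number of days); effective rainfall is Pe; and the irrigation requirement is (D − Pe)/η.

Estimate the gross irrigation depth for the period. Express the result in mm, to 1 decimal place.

72.1 mm

ET₀ = 0.31 × (0.46 × 20.7 + 8.13) = 0.31 × 17.652 = 5.4721 mm/d
ETc = Kc × ET₀ = 1.14 × 5.4721 = 6.2382 mm/d
Crop demand D = ETc × 10 d = 6.2382 × 10 = 62.382 mm
D − Pe = 62.382 − 1.1 = 61.282 mm
Gross irrigation = 61.282 / 0.85 = 72.096 mm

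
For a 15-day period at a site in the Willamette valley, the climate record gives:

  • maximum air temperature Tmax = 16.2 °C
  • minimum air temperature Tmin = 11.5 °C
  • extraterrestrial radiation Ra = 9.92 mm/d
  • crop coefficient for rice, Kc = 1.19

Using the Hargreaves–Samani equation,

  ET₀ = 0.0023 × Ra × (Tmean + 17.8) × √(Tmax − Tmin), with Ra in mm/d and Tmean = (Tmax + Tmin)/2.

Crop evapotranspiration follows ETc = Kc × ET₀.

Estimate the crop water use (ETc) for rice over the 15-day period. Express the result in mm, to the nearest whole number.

28 mm

Tmean = (16.2 + 11.5)/2 = 13.85 °C
ET₀ = 0.0023 × 9.92 × (13.85 + 17.8) × √4.7 = 0.0023 × 9.92 × 31.65 × 2.1679 = 1.5655 mm/d
ETc = Kc × ET₀ = 1.19 × 1.5655 = 1.8629 mm/d
Over 15 days: 1.8629 × 15 = 27.944 mm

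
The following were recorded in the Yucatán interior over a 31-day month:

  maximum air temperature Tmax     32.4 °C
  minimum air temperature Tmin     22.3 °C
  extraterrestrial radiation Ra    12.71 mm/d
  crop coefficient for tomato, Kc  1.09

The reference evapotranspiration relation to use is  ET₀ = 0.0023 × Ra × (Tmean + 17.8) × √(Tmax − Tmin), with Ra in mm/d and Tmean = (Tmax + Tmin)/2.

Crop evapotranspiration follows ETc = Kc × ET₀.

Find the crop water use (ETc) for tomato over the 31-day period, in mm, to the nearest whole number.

Tmean = (32.4 + 22.3)/2 = 27.35 °C
ET₀ = 0.0023 × 12.71 × (27.35 + 17.8) × √10.1 = 0.0023 × 12.71 × 45.15 × 3.1780 = 4.1945 mm/d
ETc = Kc × ET₀ = 1.09 × 4.1945 = 4.5720 mm/d
Over 31 days: 4.5720 × 31 = 141.732 mm

142 mm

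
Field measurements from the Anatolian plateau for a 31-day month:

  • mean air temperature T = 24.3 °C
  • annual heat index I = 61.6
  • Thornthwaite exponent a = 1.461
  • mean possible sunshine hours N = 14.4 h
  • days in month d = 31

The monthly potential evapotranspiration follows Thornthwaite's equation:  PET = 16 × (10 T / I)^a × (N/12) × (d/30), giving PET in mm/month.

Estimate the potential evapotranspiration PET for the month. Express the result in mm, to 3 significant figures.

147 mm

10T/I = 10 × 24.3 / 61.6 = 3.9448
(10T/I)^a = 3.9448^1.461 = 7.4266
Uncorrected PET = 16 × 7.4266 = 118.826 mm
Correction = (N/12)(d/30) = (14.4/12)(31/30) = 1.2400
PET = 118.826 × 1.2400 = 147.344 mm/month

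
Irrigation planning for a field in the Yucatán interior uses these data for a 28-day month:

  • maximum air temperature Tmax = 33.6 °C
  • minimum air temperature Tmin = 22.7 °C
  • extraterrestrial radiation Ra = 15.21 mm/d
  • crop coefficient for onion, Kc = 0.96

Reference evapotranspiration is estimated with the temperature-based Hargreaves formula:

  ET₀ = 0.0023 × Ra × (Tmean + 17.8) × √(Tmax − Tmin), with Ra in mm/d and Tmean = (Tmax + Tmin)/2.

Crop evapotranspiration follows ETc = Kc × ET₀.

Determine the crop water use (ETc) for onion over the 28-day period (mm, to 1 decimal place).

142.7 mm

Tmean = (33.6 + 22.7)/2 = 28.15 °C
ET₀ = 0.0023 × 15.21 × (28.15 + 17.8) × √10.9 = 0.0023 × 15.21 × 45.95 × 3.3015 = 5.3071 mm/d
ETc = Kc × ET₀ = 0.96 × 5.3071 = 5.0948 mm/d
Over 28 days: 5.0948 × 28 = 142.654 mm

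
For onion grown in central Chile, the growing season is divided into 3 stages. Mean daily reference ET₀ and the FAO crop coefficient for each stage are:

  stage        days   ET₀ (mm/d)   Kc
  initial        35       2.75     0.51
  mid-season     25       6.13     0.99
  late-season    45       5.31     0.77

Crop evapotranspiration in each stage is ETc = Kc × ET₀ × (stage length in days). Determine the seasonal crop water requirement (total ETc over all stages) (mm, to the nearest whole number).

initial: 0.51 × 2.75 × 35 = 49.09 mm
mid-season: 0.99 × 6.13 × 25 = 151.72 mm
late-season: 0.77 × 5.31 × 45 = 183.99 mm
Seasonal total = 384.80 mm

385 mm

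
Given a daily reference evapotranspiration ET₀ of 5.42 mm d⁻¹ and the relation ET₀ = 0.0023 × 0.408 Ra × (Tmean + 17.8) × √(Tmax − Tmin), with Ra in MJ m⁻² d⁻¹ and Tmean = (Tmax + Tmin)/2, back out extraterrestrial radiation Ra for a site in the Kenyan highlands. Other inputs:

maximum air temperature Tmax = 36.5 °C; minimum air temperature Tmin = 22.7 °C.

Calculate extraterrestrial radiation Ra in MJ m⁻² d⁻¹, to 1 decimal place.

Tmean = (36.5+22.7)/2 = 29.60 °C; ΔT = 13.8
Ra = ET₀ / [0.0023 × 0.408 × (Tmean+17.8) × √ΔT]
   = 5.42 / (0.0023 × 0.408 × 47.40 × 3.7148) = 32.802 MJ m⁻² d⁻¹

32.8 MJ m⁻² d⁻¹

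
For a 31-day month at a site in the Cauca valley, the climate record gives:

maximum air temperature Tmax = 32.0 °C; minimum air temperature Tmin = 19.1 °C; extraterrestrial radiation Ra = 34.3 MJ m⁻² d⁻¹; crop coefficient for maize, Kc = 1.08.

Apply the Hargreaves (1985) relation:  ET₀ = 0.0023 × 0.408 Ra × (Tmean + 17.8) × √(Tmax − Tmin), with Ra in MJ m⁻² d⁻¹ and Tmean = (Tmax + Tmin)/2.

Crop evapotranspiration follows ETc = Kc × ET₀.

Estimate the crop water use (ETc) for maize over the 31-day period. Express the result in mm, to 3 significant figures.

Tmean = (32.0 + 19.1)/2 = 25.55 °C
0.408 Ra = 0.408 × 34.3 = 13.9944 mm/d equivalent
ET₀ = 0.0023 × 13.9944 × (25.55 + 17.8) × √12.9 = 0.0023 × 13.9944 × 43.35 × 3.5917 = 5.0115 mm/d
ETc = Kc × ET₀ = 1.08 × 5.0115 = 5.4124 mm/d
Over 31 days: 5.4124 × 31 = 167.784 mm

168 mm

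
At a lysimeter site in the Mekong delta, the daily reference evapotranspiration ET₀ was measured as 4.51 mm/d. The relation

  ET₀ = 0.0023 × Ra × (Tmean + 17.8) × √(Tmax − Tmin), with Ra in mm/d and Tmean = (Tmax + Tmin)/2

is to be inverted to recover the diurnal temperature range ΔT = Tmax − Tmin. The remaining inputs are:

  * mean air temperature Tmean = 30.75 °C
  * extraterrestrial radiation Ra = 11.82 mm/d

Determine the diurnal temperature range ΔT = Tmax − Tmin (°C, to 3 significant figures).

11.7 °C

√ΔT = ET₀ / [0.0023 × Ra × (Tmean+17.8)] = 4.51 / (0.0023 × 11.82 × 48.55) = 3.4170
ΔT = 3.4170² = 11.676 °C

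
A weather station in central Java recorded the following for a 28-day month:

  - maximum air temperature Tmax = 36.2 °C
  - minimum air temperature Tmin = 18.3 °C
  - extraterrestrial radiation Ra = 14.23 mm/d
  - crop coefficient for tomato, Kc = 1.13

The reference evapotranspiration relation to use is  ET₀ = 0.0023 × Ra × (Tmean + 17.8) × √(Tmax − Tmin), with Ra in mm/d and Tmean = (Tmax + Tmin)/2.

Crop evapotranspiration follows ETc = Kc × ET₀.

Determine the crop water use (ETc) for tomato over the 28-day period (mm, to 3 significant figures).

197 mm

Tmean = (36.2 + 18.3)/2 = 27.25 °C
ET₀ = 0.0023 × 14.23 × (27.25 + 17.8) × √17.9 = 0.0023 × 14.23 × 45.05 × 4.2308 = 6.2381 mm/d
ETc = Kc × ET₀ = 1.13 × 6.2381 = 7.0491 mm/d
Over 28 days: 7.0491 × 28 = 197.375 mm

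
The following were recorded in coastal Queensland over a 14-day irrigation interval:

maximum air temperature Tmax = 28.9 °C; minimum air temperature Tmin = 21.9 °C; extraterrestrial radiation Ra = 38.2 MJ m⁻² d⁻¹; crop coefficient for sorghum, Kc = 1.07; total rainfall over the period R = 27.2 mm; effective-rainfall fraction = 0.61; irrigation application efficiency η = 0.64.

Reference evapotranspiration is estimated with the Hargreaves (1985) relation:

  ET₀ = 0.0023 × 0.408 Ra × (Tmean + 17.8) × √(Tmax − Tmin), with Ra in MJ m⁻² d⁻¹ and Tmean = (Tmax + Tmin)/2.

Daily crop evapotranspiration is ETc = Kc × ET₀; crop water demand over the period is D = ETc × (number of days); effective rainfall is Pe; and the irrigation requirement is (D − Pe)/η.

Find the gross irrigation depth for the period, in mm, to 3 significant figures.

Tmean = (28.9 + 21.9)/2 = 25.40 °C
0.408 Ra = 0.408 × 38.2 = 15.5856 mm/d equivalent
ET₀ = 0.0023 × 15.5856 × (25.40 + 17.8) × √7.0 = 0.0023 × 15.5856 × 43.20 × 2.6458 = 4.0972 mm/d
ETc = Kc × ET₀ = 1.07 × 4.0972 = 4.3840 mm/d
Crop demand D = ETc × 14 d = 4.3840 × 14 = 61.376 mm
Pe = 0.61 × 27.2 = 16.592 mm
D − Pe = 61.376 − 16.592 = 44.784 mm
Gross irrigation = 44.784 / 0.64 = 69.975 mm

70.0 mm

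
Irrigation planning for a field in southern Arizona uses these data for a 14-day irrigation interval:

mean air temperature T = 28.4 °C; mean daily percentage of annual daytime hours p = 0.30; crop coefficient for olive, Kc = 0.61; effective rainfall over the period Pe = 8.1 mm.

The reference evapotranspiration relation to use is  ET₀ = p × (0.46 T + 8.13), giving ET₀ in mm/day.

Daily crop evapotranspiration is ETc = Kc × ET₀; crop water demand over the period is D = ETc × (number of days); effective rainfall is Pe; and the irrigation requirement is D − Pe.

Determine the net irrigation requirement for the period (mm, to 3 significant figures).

46.2 mm

ET₀ = 0.30 × (0.46 × 28.4 + 8.13) = 0.30 × 21.194 = 6.3582 mm/d
ETc = Kc × ET₀ = 0.61 × 6.3582 = 3.8785 mm/d
Crop demand D = ETc × 14 d = 3.8785 × 14 = 54.299 mm
D − Pe = 54.299 − 8.1 = 46.199 mm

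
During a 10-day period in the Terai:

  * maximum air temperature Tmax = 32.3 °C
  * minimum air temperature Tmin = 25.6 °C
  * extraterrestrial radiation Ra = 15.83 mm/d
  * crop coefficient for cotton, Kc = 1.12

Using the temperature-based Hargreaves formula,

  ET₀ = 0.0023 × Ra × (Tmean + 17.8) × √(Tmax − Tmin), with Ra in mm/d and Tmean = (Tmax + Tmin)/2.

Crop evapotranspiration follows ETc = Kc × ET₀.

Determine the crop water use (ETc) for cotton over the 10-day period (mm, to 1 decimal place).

49.3 mm

Tmean = (32.3 + 25.6)/2 = 28.95 °C
ET₀ = 0.0023 × 15.83 × (28.95 + 17.8) × √6.7 = 0.0023 × 15.83 × 46.75 × 2.5884 = 4.4058 mm/d
ETc = Kc × ET₀ = 1.12 × 4.4058 = 4.9345 mm/d
Over 10 days: 4.9345 × 10 = 49.345 mm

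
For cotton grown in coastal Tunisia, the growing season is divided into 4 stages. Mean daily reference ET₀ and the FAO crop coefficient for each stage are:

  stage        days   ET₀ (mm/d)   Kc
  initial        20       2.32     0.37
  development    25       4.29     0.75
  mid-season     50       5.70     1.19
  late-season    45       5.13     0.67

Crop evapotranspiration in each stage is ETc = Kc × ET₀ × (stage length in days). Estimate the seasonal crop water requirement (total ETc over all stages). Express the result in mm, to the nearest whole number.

initial: 0.37 × 2.32 × 20 = 17.17 mm
development: 0.75 × 4.29 × 25 = 80.44 mm
mid-season: 1.19 × 5.70 × 50 = 339.15 mm
late-season: 0.67 × 5.13 × 45 = 154.67 mm
Seasonal total = 591.43 mm

591 mm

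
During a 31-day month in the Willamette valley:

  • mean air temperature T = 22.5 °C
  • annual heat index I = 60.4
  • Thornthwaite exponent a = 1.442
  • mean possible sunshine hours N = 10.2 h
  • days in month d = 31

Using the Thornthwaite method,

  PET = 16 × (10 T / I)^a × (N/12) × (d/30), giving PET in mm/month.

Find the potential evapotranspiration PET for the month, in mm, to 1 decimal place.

10T/I = 10 × 22.5 / 60.4 = 3.7252
(10T/I)^a = 3.7252^1.442 = 6.6619
Uncorrected PET = 16 × 6.6619 = 106.590 mm
Correction = (N/12)(d/30) = (10.2/12)(31/30) = 0.8783
PET = 106.590 × 0.8783 = 93.618 mm/month

93.6 mm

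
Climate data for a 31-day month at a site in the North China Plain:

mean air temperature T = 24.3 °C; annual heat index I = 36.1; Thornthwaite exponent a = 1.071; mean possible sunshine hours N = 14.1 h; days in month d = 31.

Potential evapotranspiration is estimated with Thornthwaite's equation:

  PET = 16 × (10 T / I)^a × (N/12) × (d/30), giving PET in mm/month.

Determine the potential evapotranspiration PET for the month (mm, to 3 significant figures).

10T/I = 10 × 24.3 / 36.1 = 6.7313
(10T/I)^a = 6.7313^1.071 = 7.7072
Uncorrected PET = 16 × 7.7072 = 123.315 mm
Correction = (N/12)(d/30) = (14.1/12)(31/30) = 1.2142
PET = 123.315 × 1.2142 = 149.729 mm/month

150 mm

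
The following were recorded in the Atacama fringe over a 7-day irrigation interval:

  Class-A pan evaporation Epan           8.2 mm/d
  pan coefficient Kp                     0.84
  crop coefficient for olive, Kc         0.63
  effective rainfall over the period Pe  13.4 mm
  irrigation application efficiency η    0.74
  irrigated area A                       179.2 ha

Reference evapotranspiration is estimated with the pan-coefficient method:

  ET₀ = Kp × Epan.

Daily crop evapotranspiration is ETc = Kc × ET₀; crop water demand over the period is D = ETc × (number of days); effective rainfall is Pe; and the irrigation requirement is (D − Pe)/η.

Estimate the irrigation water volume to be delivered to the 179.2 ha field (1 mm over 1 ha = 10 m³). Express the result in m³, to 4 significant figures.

ET₀ = 0.84 × 8.2 = 6.8880 mm/d
ETc = Kc × ET₀ = 0.63 × 6.8880 = 4.3394 mm/d
Crop demand D = ETc × 7 d = 4.3394 × 7 = 30.376 mm
D − Pe = 30.376 − 13.4 = 16.976 mm
Gross irrigation = 16.976 / 0.74 = 22.941 mm
Volume = 22.941 mm × 179.2 ha × 10 = 41110.3 m³

41110 m³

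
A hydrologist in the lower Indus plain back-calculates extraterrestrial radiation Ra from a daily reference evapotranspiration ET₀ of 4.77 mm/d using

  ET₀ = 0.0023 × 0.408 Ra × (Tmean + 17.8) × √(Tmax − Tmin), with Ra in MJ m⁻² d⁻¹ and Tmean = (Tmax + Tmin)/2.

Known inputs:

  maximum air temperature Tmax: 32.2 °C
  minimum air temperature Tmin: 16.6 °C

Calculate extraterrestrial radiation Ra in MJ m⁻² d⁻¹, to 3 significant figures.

30.5 MJ m⁻² d⁻¹

Tmean = (32.2+16.6)/2 = 24.40 °C; ΔT = 15.6
Ra = ET₀ / [0.0023 × 0.408 × (Tmean+17.8) × √ΔT]
   = 4.77 / (0.0023 × 0.408 × 42.20 × 3.9497) = 30.497 MJ m⁻² d⁻¹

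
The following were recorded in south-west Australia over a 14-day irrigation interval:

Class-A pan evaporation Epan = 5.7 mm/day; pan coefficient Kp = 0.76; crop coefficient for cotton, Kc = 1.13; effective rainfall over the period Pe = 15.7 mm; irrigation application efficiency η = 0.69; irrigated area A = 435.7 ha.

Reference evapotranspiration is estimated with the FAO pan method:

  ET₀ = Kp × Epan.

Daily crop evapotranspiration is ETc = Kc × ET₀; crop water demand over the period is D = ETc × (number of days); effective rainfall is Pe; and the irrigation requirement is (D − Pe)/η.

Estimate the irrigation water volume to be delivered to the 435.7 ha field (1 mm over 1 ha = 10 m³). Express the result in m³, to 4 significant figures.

333600 m³

ET₀ = 0.76 × 5.7 = 4.3320 mm/d
ETc = Kc × ET₀ = 1.13 × 4.3320 = 4.8952 mm/d
Crop demand D = ETc × 14 d = 4.8952 × 14 = 68.533 mm
D − Pe = 68.533 − 15.7 = 52.833 mm
Gross irrigation = 52.833 / 0.69 = 76.570 mm
Volume = 76.570 mm × 435.7 ha × 10 = 333615.5 m³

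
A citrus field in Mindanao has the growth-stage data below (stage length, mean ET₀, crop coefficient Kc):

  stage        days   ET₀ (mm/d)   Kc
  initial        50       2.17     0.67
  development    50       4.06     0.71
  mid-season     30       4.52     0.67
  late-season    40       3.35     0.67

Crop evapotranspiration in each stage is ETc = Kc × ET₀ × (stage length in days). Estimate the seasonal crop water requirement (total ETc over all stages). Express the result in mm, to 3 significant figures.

397 mm

initial: 0.67 × 2.17 × 50 = 72.70 mm
development: 0.71 × 4.06 × 50 = 144.13 mm
mid-season: 0.67 × 4.52 × 30 = 90.85 mm
late-season: 0.67 × 3.35 × 40 = 89.78 mm
Seasonal total = 397.46 mm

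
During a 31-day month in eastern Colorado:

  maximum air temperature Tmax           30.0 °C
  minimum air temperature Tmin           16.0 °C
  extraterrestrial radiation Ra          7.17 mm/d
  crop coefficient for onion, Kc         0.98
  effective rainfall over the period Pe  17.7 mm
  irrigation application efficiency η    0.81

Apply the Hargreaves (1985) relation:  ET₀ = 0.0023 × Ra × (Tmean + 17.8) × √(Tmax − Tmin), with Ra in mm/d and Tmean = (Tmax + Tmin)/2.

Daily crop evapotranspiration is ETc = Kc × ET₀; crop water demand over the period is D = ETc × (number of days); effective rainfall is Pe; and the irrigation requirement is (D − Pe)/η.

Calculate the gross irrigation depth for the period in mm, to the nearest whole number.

73 mm

Tmean = (30.0 + 16.0)/2 = 23.00 °C
ET₀ = 0.0023 × 7.17 × (23.00 + 17.8) × √14.0 = 0.0023 × 7.17 × 40.80 × 3.7417 = 2.5175 mm/d
ETc = Kc × ET₀ = 0.98 × 2.5175 = 2.4672 mm/d
Crop demand D = ETc × 31 d = 2.4672 × 31 = 76.483 mm
D − Pe = 76.483 − 17.7 = 58.783 mm
Gross irrigation = 58.783 / 0.81 = 72.572 mm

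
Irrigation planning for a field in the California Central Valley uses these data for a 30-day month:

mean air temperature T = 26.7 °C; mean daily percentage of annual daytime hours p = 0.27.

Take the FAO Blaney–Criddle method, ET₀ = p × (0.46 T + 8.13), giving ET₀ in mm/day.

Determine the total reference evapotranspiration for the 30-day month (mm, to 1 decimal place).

165.3 mm

ET₀ = 0.27 × (0.46 × 26.7 + 8.13) = 0.27 × 20.412 = 5.5112 mm/d
Monthly total = 5.5112 × 30 = 165.336 mm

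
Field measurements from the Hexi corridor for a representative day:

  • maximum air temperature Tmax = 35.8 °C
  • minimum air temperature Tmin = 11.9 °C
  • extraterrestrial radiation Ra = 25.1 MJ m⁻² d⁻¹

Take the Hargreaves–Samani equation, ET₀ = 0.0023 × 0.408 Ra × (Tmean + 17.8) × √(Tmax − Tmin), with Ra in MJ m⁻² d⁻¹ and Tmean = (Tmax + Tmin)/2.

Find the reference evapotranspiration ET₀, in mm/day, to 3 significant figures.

Tmean = (35.8 + 11.9)/2 = 23.85 °C
0.408 Ra = 0.408 × 25.1 = 10.2408 mm/d equivalent
ET₀ = 0.0023 × 10.2408 × (23.85 + 17.8) × √23.9 = 0.0023 × 10.2408 × 41.65 × 4.8888 = 4.7960 mm/d

4.80 mm/day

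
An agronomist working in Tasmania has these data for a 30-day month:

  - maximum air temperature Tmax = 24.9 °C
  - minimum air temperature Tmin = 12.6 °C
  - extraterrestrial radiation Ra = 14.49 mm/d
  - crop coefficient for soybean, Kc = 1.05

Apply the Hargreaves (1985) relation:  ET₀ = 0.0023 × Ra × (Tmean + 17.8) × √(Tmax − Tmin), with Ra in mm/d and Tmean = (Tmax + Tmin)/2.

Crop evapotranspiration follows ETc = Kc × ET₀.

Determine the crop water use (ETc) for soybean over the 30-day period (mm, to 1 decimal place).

Tmean = (24.9 + 12.6)/2 = 18.75 °C
ET₀ = 0.0023 × 14.49 × (18.75 + 17.8) × √12.3 = 0.0023 × 14.49 × 36.55 × 3.5071 = 4.2720 mm/d
ETc = Kc × ET₀ = 1.05 × 4.2720 = 4.4856 mm/d
Over 30 days: 4.4856 × 30 = 134.568 mm

134.6 mm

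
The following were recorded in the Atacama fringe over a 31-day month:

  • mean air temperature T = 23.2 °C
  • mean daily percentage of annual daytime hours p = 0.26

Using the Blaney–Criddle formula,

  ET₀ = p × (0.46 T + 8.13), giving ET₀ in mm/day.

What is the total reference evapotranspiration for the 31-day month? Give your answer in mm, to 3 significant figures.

152 mm

ET₀ = 0.26 × (0.46 × 23.2 + 8.13) = 0.26 × 18.802 = 4.8885 mm/d
Monthly total = 4.8885 × 31 = 151.544 mm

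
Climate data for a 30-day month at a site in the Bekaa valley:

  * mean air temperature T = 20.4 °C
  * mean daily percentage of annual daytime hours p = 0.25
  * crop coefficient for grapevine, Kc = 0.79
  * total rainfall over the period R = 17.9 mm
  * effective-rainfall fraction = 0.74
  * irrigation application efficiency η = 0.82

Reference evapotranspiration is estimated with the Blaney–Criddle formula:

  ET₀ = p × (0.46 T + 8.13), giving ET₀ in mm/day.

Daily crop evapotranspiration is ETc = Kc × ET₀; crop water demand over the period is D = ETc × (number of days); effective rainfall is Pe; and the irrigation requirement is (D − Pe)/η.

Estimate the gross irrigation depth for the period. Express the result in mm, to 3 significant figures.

110 mm

ET₀ = 0.25 × (0.46 × 20.4 + 8.13) = 0.25 × 17.514 = 4.3785 mm/d
ETc = Kc × ET₀ = 0.79 × 4.3785 = 3.4590 mm/d
Crop demand D = ETc × 30 d = 3.4590 × 30 = 103.770 mm
Pe = 0.74 × 17.9 = 13.246 mm
D − Pe = 103.770 − 13.246 = 90.524 mm
Gross irrigation = 90.524 / 0.82 = 110.395 mm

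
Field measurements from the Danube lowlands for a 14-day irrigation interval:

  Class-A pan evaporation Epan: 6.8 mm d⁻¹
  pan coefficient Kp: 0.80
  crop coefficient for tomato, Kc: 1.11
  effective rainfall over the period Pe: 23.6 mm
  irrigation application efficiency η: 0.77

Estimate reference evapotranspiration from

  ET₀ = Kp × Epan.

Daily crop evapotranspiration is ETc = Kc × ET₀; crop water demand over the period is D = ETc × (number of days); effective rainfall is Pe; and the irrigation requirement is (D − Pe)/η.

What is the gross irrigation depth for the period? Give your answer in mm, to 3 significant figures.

ET₀ = 0.80 × 6.8 = 5.4400 mm/d
ETc = Kc × ET₀ = 1.11 × 5.4400 = 6.0384 mm/d
Crop demand D = ETc × 14 d = 6.0384 × 14 = 84.538 mm
D − Pe = 84.538 − 23.6 = 60.938 mm
Gross irrigation = 60.938 / 0.77 = 79.140 mm

79.1 mm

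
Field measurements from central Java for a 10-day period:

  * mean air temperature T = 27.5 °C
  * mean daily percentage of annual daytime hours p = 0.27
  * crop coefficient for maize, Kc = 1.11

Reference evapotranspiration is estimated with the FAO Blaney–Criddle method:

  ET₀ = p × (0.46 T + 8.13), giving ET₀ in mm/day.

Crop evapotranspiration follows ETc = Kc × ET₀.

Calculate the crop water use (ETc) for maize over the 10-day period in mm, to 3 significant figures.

ET₀ = 0.27 × (0.46 × 27.5 + 8.13) = 0.27 × 20.780 = 5.6106 mm/d
ETc = Kc × ET₀ = 1.11 × 5.6106 = 6.2278 mm/d
Over 10 days: 6.2278 × 10 = 62.278 mm

62.3 mm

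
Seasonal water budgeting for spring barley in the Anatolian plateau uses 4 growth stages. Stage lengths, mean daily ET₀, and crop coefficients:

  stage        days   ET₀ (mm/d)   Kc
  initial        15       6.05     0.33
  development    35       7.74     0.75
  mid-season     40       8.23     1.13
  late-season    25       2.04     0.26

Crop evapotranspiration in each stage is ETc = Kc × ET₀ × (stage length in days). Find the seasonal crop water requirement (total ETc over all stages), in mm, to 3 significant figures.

618 mm

initial: 0.33 × 6.05 × 15 = 29.95 mm
development: 0.75 × 7.74 × 35 = 203.18 mm
mid-season: 1.13 × 8.23 × 40 = 372.00 mm
late-season: 0.26 × 2.04 × 25 = 13.26 mm
Seasonal total = 618.39 mm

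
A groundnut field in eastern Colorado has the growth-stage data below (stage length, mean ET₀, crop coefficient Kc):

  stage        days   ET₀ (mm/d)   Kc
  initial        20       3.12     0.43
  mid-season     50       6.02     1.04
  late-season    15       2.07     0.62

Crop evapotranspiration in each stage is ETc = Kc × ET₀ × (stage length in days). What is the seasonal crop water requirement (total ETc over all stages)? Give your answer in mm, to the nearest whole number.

initial: 0.43 × 3.12 × 20 = 26.83 mm
mid-season: 1.04 × 6.02 × 50 = 313.04 mm
late-season: 0.62 × 2.07 × 15 = 19.25 mm
Seasonal total = 359.12 mm

359 mm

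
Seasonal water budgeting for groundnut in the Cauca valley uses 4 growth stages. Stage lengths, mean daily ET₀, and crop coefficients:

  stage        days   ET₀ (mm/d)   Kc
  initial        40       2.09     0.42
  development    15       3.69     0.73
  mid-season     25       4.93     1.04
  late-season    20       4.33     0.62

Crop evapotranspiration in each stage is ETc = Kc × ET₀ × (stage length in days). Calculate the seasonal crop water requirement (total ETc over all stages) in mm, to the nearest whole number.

initial: 0.42 × 2.09 × 40 = 35.11 mm
development: 0.73 × 3.69 × 15 = 40.41 mm
mid-season: 1.04 × 4.93 × 25 = 128.18 mm
late-season: 0.62 × 4.33 × 20 = 53.69 mm
Seasonal total = 257.39 mm

257 mm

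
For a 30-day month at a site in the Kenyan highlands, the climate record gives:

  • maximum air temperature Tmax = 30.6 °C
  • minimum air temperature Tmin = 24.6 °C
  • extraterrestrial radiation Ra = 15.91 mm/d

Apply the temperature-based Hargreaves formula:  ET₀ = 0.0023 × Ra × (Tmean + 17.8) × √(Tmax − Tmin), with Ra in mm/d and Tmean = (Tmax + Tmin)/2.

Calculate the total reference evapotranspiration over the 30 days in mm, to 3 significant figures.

122 mm

Tmean = (30.6 + 24.6)/2 = 27.60 °C
ET₀ = 0.0023 × 15.91 × (27.60 + 17.8) × √6.0 = 0.0023 × 15.91 × 45.40 × 2.4495 = 4.0694 mm/d
Over 30 days: 4.0694 × 30 = 122.082 mm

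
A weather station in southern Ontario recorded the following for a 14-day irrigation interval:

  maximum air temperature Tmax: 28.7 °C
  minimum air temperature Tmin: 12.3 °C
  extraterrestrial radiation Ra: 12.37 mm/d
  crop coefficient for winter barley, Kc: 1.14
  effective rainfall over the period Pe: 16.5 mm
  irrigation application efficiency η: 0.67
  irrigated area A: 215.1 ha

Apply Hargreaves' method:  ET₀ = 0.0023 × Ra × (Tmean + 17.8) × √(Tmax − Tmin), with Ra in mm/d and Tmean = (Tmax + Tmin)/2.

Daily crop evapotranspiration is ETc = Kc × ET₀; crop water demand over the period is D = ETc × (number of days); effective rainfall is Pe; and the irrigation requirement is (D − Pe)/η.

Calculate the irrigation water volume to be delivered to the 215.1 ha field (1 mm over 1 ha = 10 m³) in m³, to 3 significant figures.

Tmean = (28.7 + 12.3)/2 = 20.50 °C
ET₀ = 0.0023 × 12.37 × (20.50 + 17.8) × √16.4 = 0.0023 × 12.37 × 38.30 × 4.0497 = 4.4128 mm/d
ETc = Kc × ET₀ = 1.14 × 4.4128 = 5.0306 mm/d
Crop demand D = ETc × 14 d = 5.0306 × 14 = 70.428 mm
D − Pe = 70.428 − 16.5 = 53.928 mm
Gross irrigation = 53.928 / 0.67 = 80.490 mm
Volume = 80.490 mm × 215.1 ha × 10 = 173134.0 m³

173000 m³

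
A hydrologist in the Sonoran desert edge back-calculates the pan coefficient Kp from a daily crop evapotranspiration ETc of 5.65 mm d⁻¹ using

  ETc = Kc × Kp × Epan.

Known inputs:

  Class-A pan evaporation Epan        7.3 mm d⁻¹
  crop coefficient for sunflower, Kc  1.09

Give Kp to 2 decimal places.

ETc = Kc × Kp × Epan  ⇒  Kp = ETc / (Kc × Epan)
Kp = 5.65 / (1.09 × 7.3) = 5.65 / 7.957 = 0.7101

0.71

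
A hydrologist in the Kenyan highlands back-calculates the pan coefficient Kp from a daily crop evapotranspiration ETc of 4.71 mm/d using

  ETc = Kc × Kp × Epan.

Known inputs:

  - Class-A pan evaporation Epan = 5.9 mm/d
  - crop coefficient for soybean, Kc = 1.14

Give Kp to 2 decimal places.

ETc = Kc × Kp × Epan  ⇒  Kp = ETc / (Kc × Epan)
Kp = 4.71 / (1.14 × 5.9) = 4.71 / 6.726 = 0.7003

0.70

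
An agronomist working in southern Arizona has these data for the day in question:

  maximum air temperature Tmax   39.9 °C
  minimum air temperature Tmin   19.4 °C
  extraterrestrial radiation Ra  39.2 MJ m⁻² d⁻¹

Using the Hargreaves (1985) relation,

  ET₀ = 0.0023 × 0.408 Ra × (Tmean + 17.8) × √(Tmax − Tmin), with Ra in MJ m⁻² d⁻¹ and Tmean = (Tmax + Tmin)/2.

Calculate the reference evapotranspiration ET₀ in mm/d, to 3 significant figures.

Tmean = (39.9 + 19.4)/2 = 29.65 °C
0.408 Ra = 0.408 × 39.2 = 15.9936 mm/d equivalent
ET₀ = 0.0023 × 15.9936 × (29.65 + 17.8) × √20.5 = 0.0023 × 15.9936 × 47.45 × 4.5277 = 7.9029 mm/d

7.90 mm/d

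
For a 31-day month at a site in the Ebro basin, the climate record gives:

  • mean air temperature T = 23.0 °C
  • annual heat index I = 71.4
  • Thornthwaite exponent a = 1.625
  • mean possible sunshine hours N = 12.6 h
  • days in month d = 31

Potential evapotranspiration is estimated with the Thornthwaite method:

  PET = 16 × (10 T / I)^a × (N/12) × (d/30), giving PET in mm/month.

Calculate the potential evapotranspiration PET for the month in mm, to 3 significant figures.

10T/I = 10 × 23.0 / 71.4 = 3.2213
(10T/I)^a = 3.2213^1.625 = 6.6919
Uncorrected PET = 16 × 6.6919 = 107.070 mm
Correction = (N/12)(d/30) = (12.6/12)(31/30) = 1.0850
PET = 107.070 × 1.0850 = 116.171 mm/month

116 mm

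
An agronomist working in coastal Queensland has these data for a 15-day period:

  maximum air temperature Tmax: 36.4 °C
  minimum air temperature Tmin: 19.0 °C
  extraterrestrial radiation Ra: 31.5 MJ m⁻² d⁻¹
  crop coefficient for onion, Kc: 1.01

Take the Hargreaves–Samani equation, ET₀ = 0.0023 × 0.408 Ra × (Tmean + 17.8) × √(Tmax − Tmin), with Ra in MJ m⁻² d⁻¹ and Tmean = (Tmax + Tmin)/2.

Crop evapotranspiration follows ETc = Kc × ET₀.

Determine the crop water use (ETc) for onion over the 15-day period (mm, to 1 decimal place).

Tmean = (36.4 + 19.0)/2 = 27.70 °C
0.408 Ra = 0.408 × 31.5 = 12.8520 mm/d equivalent
ET₀ = 0.0023 × 12.8520 × (27.70 + 17.8) × √17.4 = 0.0023 × 12.8520 × 45.50 × 4.1713 = 5.6102 mm/d
ETc = Kc × ET₀ = 1.01 × 5.6102 = 5.6663 mm/d
Over 15 days: 5.6663 × 15 = 84.995 mm

85.0 mm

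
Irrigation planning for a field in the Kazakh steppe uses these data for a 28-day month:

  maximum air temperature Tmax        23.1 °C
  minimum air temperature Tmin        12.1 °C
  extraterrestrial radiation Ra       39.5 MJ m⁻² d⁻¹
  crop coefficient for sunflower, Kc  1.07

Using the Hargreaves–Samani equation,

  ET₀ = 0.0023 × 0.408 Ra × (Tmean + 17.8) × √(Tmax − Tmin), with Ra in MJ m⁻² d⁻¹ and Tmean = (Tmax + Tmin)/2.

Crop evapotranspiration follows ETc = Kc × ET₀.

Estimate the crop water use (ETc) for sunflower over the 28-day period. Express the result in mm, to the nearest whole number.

Tmean = (23.1 + 12.1)/2 = 17.60 °C
0.408 Ra = 0.408 × 39.5 = 16.1160 mm/d equivalent
ET₀ = 0.0023 × 16.1160 × (17.60 + 17.8) × √11.0 = 0.0023 × 16.1160 × 35.40 × 3.3166 = 4.3519 mm/d
ETc = Kc × ET₀ = 1.07 × 4.3519 = 4.6565 mm/d
Over 28 days: 4.6565 × 28 = 130.382 mm

130 mm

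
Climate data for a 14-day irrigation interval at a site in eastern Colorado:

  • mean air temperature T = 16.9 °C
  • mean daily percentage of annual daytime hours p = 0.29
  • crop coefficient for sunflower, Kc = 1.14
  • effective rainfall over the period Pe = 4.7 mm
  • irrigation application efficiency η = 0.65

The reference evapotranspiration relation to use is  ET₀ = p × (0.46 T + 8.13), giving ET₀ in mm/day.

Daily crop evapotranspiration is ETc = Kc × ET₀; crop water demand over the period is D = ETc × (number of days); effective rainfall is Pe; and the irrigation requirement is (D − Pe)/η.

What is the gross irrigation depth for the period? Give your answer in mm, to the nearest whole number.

ET₀ = 0.29 × (0.46 × 16.9 + 8.13) = 0.29 × 15.904 = 4.6122 mm/d
ETc = Kc × ET₀ = 1.14 × 4.6122 = 5.2579 mm/d
Crop demand D = ETc × 14 d = 5.2579 × 14 = 73.611 mm
D − Pe = 73.611 − 4.7 = 68.911 mm
Gross irrigation = 68.911 / 0.65 = 106.017 mm

106 mm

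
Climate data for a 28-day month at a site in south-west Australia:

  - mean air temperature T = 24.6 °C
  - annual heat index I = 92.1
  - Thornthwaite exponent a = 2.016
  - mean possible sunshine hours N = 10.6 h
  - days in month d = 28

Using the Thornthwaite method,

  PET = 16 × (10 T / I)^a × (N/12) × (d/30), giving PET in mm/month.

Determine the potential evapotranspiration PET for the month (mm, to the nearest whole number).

10T/I = 10 × 24.6 / 92.1 = 2.6710
(10T/I)^a = 2.6710^2.016 = 7.2473
Uncorrected PET = 16 × 7.2473 = 115.957 mm
Correction = (N/12)(d/30) = (10.6/12)(28/30) = 0.8244
PET = 115.957 × 0.8244 = 95.595 mm/month

96 mm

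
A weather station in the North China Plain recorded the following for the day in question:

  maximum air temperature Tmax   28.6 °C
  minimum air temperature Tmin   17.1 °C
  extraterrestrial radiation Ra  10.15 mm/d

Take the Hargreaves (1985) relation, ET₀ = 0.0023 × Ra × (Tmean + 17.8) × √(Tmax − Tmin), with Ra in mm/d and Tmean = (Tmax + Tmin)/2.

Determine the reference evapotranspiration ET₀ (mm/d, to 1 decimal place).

Tmean = (28.6 + 17.1)/2 = 22.85 °C
ET₀ = 0.0023 × 10.15 × (22.85 + 17.8) × √11.5 = 0.0023 × 10.15 × 40.65 × 3.3912 = 3.2182 mm/d

3.2 mm/d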